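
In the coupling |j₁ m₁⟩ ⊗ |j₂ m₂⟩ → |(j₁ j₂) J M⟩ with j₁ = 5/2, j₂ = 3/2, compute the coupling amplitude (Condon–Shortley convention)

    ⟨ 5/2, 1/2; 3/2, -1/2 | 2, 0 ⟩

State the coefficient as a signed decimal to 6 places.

√[5·2!3!1!/7! · 3!2!1!2!2!2!] = √(8/7)
  +(−1)^0/∏(0,2,2,1,1,0)! = 1/4  (running 1/4)
  +(−1)^1/∏(1,1,1,0,2,1)! = -1/2  (running -1/4)
⟨..|..⟩ = √(8/7)·(-1/4) = -0.267261

-0.267261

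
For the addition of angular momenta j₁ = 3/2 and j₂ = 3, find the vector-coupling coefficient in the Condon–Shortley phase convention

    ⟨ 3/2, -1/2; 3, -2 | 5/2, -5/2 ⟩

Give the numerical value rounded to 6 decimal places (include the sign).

-0.597614

j₁+j₂−J=2  J+j₁−j₂=1  J−j₁+j₂=4  j₁+j₂+J+1=8
(j₁±m₁, j₂±m₂, J±M) = (1,2,1,5,0,5)
P² = 1440/7
sum k=1..1:
  [1] −1/24 = -1/24
S = -1/24
C² = P²·S² = 5/14 ; C = -0.597614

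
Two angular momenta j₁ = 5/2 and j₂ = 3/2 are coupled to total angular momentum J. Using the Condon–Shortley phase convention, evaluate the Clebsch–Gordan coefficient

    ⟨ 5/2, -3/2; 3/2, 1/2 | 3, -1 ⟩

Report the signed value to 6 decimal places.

−√(49/120) = -0.639010

triangle: 1!·4!·2!/8! = 48/40320
(j±m)!: 1!·4!·2!·1!·2!·4! = 2304
prefactor² = (2J+1)·Δ·N² = 96/5
  k=0: +1/(0!·1!·4!·2!·0!·0!) = 1/48
  k=1: −1/(1!·0!·3!·1!·1!·1!) = -1/6
Σ = -7/48  ⇒  CG² = 96/5·(-7/48)² = 49/120
CG = −√(49/120) = -0.639010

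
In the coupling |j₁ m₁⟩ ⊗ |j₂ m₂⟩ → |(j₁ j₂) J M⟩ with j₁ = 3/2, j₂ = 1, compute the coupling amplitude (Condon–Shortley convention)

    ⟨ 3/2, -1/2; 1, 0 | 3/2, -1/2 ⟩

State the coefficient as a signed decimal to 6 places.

−√(1/15) = -0.258199

√[4·1!2!1!/5! · 1!2!1!1!1!2!] = √(4/15)
  +(−1)^0/∏(0,1,2,1,0,0)! = 1/2  (running 1/2)
  +(−1)^1/∏(1,0,1,0,1,1)! = -1  (running -1/2)
⟨..|..⟩ = √(4/15)·(-1/2) = -0.258199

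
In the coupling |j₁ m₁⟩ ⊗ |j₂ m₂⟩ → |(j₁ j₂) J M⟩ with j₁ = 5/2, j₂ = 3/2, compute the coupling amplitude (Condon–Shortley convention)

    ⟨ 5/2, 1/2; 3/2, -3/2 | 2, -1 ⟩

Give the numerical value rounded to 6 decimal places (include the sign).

+√(9/28) ≈ +0.566947

triangle: 2!*3!*1!/7! = 12/5040
(j±m)!: 3!*2!*0!*3!*1!*3! = 432
prefactor² = (2J+1)*Δ*N² = 36/7
  k=0: +1/(0!*2!*2!*0!*1!*1!) = 1/4
Σ = 1/4  ⇒  CG² = 36/7*1/4² = 9/28
CG = +√(9/28) = +0.566947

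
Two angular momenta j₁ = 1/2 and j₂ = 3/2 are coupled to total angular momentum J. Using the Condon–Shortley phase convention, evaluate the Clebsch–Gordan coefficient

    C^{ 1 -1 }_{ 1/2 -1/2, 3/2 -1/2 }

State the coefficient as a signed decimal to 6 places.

−√(1/4) = -0.500000

j₁+j₂−J=1  J+j₁−j₂=0  J−j₁+j₂=2  j₁+j₂+J+1=4
(j₁±m₁, j₂±m₂, J±M) = (0,1,1,2,0,2)
P² = 1
sum k=1..1:
  [1] −1/2 = -1/2
S = -1/2
C² = P²·S² = 1/4 ; C = -0.500000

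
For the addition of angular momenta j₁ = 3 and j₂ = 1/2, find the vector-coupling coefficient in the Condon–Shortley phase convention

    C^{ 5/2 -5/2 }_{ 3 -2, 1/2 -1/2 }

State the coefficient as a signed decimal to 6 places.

+√(1/7) = +0.377964

triangle: 1!×5!×0!/7! = 120/5040
(j±m)!: 1!×5!×0!×1!×0!×5! = 14400
prefactor² = (2J+1)×Δ×N² = 14400/7
  k=0: +1/(0!×1!×5!×0!×0!×0!) = 1/120
Σ = 1/120  ⇒  CG² = 14400/7×1/120² = 1/7
CG = +√(1/7) = +0.377964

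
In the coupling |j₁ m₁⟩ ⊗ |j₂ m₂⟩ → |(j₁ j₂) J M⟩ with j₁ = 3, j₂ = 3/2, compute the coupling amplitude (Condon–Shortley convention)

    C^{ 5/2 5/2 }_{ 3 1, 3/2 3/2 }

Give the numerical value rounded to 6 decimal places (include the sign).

j₁+j₂−J=2  J+j₁−j₂=4  J−j₁+j₂=1  j₁+j₂+J+1=8
(j₁±m₁, j₂±m₂, J±M) = (4,2,3,0,5,0)
P² = 1728/7
sum k=2..2:
  [2] +1/48 = 1/48
S = 1/48
C² = P²·S² = 3/28 ; C = +0.327327

+√(3/28) ≈ +0.327327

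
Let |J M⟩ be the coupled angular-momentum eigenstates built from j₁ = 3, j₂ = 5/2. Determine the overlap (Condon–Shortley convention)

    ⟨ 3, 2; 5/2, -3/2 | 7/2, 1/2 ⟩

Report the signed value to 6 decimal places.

+√(20/63) = +0.563436

j₁+j₂−J=2  J+j₁−j₂=4  J−j₁+j₂=3  j₁+j₂+J+1=10
(j₁±m₁, j₂±m₂, J±M) = (5,1,1,4,4,3)
P² = 9216/35
sum k=0..1:
  [0] +1/24 = 1/24
  [1] −1/144 = -1/144
S = 5/144
C² = P²·S² = 20/63 ; C = +0.563436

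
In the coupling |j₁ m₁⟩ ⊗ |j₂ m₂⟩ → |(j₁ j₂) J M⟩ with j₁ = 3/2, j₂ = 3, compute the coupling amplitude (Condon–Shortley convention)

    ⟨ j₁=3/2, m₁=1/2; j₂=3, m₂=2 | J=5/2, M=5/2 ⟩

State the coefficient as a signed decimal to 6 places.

-0.597614  (= −√(5/14))

√[6·2!1!4!/8! · 2!1!5!1!5!0!] = √(1440/7)
  +(−1)^1/∏(1,1,0,4,1,0)! = -1/24  (running -1/24)
⟨..|..⟩ = √(1440/7)·(-1/24) = -0.597614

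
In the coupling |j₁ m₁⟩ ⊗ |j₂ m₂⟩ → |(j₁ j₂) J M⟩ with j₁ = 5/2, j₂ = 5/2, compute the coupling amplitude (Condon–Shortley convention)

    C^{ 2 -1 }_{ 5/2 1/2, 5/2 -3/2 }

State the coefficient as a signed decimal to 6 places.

triangle: 3!·2!·2!/8! = 24/40320
(j±m)!: 3!·2!·1!·4!·1!·3! = 1728
prefactor² = (2J+1)·Δ·N² = 36/7
  k=0: +1/(0!·3!·2!·1!·0!·1!) = 1/12
  k=1: −1/(1!·2!·1!·0!·1!·2!) = -1/4
Σ = -1/6  ⇒  CG² = 36/7·(-1/6)² = 1/7
CG = −√(1/7) = -0.377964

−√(1/7) ≈ -0.377964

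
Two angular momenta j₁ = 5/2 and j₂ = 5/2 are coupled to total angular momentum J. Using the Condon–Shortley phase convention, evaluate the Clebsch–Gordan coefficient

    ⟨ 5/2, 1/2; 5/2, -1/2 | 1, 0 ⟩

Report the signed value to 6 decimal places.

+0.119523  (= +√(1/70))

j₁+j₂−J=4  J+j₁−j₂=1  J−j₁+j₂=1  j₁+j₂+J+1=7
(j₁±m₁, j₂±m₂, J±M) = (3,2,2,3,1,1)
P² = 72/35
sum k=1..2:
  [1] −1/6 = -1/6
  [2] +1/4 = 1/4
S = 1/12
C² = P²·S² = 1/70 ; C = +0.119523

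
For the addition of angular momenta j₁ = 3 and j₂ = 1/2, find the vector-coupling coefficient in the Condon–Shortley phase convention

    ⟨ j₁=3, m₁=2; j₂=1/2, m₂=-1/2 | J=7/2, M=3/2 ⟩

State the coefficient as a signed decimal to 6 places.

+√(2/7) ≈ +0.534522

j₁+j₂−J=0  J+j₁−j₂=6  J−j₁+j₂=1  j₁+j₂+J+1=8
(j₁±m₁, j₂±m₂, J±M) = (5,1,0,1,5,2)
P² = 28800/7
sum k=0..0:
  [0] +1/120 = 1/120
S = 1/120
C² = P²·S² = 2/7 ; C = +0.534522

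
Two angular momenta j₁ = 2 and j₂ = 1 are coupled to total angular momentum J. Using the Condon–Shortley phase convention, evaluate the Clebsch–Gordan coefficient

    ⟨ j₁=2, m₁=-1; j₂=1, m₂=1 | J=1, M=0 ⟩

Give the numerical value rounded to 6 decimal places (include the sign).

j₁+j₂−J=2  J+j₁−j₂=2  J−j₁+j₂=0  j₁+j₂+J+1=5
(j₁±m₁, j₂±m₂, J±M) = (1,3,2,0,1,1)
P² = 6/5
sum k=2..2:
  [2] +1/2 = 1/2
S = 1/2
C² = P²·S² = 3/10 ; C = +0.547723

+0.547723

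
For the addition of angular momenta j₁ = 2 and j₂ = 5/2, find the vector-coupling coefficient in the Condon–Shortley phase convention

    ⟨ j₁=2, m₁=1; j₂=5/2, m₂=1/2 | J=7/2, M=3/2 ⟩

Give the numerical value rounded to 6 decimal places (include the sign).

j₁+j₂−J=1  J+j₁−j₂=3  J−j₁+j₂=4  j₁+j₂+J+1=9
(j₁±m₁, j₂±m₂, J±M) = (3,1,3,2,5,2)
P² = 384/7
sum k=0..1:
  [0] +1/12 = 1/12
  [1] −1/24 = -1/24
S = 1/24
C² = P²·S² = 2/21 ; C = +0.308607

+0.308607  (= +√(2/21))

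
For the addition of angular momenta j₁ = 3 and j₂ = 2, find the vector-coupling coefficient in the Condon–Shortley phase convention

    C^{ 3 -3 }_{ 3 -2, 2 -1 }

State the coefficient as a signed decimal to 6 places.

√[7·2!4!2!/9! · 1!5!1!3!0!6!] = √(960)
  +(−1)^1/∏(1,1,4,0,0,2)! = -1/48  (running -1/48)
⟨..|..⟩ = √(960)·(-1/48) = -0.645497

-0.645497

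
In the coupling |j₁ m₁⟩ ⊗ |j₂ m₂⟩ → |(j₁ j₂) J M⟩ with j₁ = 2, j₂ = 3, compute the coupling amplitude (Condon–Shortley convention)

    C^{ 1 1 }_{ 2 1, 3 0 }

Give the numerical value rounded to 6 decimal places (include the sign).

-0.292770

j₁+j₂−J=4  J+j₁−j₂=0  J−j₁+j₂=2  j₁+j₂+J+1=7
(j₁±m₁, j₂±m₂, J±M) = (3,1,3,3,2,0)
P² = 432/35
sum k=1..1:
  [1] −1/12 = -1/12
S = -1/12
C² = P²·S² = 3/35 ; C = -0.292770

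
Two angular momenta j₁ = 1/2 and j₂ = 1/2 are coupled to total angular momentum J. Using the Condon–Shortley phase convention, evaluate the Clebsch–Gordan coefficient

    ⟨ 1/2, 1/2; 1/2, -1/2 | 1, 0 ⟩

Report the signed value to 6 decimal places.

+0.707107  (= +√(1/2))

triangle: 0!·1!·1!/3! = 1/6
(j±m)!: 1!·0!·0!·1!·1!·1! = 1
prefactor² = (2J+1)·Δ·N² = 1/2
  k=0: +1/(0!·0!·0!·0!·1!·1!) = 1
Σ = 1  ⇒  CG² = 1/2·1² = 1/2
CG = +√(1/2) = +0.707107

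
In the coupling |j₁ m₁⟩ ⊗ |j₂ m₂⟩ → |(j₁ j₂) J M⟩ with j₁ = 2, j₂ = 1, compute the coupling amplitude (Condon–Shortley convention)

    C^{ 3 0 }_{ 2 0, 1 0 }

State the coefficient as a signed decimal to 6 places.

√[7·0!4!2!/7! · 2!2!1!1!3!3!] = √(48/5)
  +(−1)^0/∏(0,0,2,1,2,1)! = 1/4  (running 1/4)
⟨..|..⟩ = √(48/5)·(1/4) = +0.774597

+√(3/5) = +0.774597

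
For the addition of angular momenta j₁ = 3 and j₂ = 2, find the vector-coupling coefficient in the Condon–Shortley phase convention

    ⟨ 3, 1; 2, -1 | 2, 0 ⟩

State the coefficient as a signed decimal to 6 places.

-0.377964

j₁+j₂−J=3  J+j₁−j₂=3  J−j₁+j₂=1  j₁+j₂+J+1=8
(j₁±m₁, j₂±m₂, J±M) = (4,2,1,3,2,2)
P² = 36/7
sum k=0..1:
  [0] +1/12 = 1/12
  [1] −1/4 = -1/4
S = -1/6
C² = P²·S² = 1/7 ; C = -0.377964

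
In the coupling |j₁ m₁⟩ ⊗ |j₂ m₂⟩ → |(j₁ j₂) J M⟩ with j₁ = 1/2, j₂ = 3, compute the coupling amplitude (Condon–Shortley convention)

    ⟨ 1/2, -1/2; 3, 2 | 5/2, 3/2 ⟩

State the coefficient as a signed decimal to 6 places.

-0.845154  (= −√(5/7))

triangle: 1!*0!*5!/7! = 120/5040
(j±m)!: 0!*1!*5!*1!*4!*1! = 2880
prefactor² = (2J+1)*Δ*N² = 2880/7
  k=1: −1/(1!*0!*0!*4!*0!*1!) = -1/24
Σ = -1/24  ⇒  CG² = 2880/7*(-1/24)² = 5/7
CG = −√(5/7) = -0.845154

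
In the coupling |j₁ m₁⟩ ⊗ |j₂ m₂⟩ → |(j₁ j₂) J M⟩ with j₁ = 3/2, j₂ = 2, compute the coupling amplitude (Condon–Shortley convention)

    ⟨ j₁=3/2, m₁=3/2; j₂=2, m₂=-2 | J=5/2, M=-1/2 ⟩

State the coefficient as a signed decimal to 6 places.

j₁+j₂−J=1  J+j₁−j₂=2  J−j₁+j₂=3  j₁+j₂+J+1=7
(j₁±m₁, j₂±m₂, J±M) = (3,0,0,4,2,3)
P² = 864/35
sum k=0..0:
  [0] +1/12 = 1/12
S = 1/12
C² = P²·S² = 6/35 ; C = +0.414039

+√(6/35) = +0.414039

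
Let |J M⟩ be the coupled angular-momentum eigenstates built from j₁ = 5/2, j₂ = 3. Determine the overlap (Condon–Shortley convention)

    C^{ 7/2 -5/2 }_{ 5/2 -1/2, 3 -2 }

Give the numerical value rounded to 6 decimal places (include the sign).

triangle: 2!*3!*4!/10! = 288/3628800
(j±m)!: 2!*3!*1!*5!*1!*6! = 1036800
prefactor² = (2J+1)*Δ*N² = 4608/7
  k=0: +1/(0!*2!*3!*1!*0!*3!) = 1/72
  k=1: −1/(1!*1!*2!*0!*1!*4!) = -1/48
Σ = -1/144  ⇒  CG² = 4608/7*(-1/144)² = 2/63
CG = −√(2/63) = -0.178174

-0.178174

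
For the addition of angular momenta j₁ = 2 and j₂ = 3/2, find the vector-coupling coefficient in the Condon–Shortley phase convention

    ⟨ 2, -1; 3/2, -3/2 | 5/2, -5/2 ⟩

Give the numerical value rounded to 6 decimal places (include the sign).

+0.654654

j₁+j₂−J=1  J+j₁−j₂=3  J−j₁+j₂=2  j₁+j₂+J+1=7
(j₁±m₁, j₂±m₂, J±M) = (1,3,0,3,0,5)
P² = 432/7
sum k=0..0:
  [0] +1/12 = 1/12
S = 1/12
C² = P²·S² = 3/7 ; C = +0.654654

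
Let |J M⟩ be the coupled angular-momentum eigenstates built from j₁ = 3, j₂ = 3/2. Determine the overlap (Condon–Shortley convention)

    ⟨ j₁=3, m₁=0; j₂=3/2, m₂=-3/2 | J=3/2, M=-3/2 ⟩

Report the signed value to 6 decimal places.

triangle: 3!*3!*0!/7! = 36/5040
(j±m)!: 3!*3!*0!*3!*0!*3! = 1296
prefactor² = (2J+1)*Δ*N² = 1296/35
  k=0: +1/(0!*3!*3!*0!*0!*0!) = 1/36
Σ = 1/36  ⇒  CG² = 1296/35*1/36² = 1/35
CG = +√(1/35) = +0.169031

+0.169031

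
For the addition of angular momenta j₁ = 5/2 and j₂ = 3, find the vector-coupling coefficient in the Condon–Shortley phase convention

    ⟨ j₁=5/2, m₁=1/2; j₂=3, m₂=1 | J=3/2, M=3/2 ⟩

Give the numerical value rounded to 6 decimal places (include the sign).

+0.507093  (= +√(9/35))

j₁+j₂−J=4  J+j₁−j₂=1  J−j₁+j₂=2  j₁+j₂+J+1=8
(j₁±m₁, j₂±m₂, J±M) = (3,2,4,2,3,0)
P² = 576/35
sum k=2..2:
  [2] +1/8 = 1/8
S = 1/8
C² = P²·S² = 9/35 ; C = +0.507093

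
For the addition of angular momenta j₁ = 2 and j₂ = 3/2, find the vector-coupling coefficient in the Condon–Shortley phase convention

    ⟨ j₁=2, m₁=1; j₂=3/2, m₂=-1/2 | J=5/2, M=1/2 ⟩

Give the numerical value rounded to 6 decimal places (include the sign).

triangle: 1!×3!×2!/7! = 12/5040
(j±m)!: 3!×1!×1!×2!×3!×2! = 144
prefactor² = (2J+1)×Δ×N² = 72/35
  k=0: +1/(0!×1!×1!×1!×2!×1!) = 1/2
  k=1: −1/(1!×0!×0!×0!×3!×2!) = -1/12
Σ = 5/12  ⇒  CG² = 72/35×5/12² = 5/14
CG = +√(5/14) = +0.597614

+√(5/14) ≈ +0.597614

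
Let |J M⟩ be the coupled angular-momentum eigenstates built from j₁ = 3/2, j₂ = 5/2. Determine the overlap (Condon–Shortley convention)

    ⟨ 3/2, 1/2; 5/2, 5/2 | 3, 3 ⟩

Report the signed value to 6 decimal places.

−√(5/8) ≈ -0.790569

√[7·1!2!4!/8! · 2!1!5!0!6!0!] = √(1440)
  +(−1)^1/∏(1,0,0,4,2,0)! = -1/48  (running -1/48)
⟨..|..⟩ = √(1440)·(-1/48) = -0.790569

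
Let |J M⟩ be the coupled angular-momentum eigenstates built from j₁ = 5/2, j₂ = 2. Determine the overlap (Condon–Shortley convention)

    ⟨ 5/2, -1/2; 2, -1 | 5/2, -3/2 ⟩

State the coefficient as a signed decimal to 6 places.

triangle: 2!*3!*2!/8! = 24/40320
(j±m)!: 2!*3!*1!*3!*1!*4! = 1728
prefactor² = (2J+1)*Δ*N² = 216/35
  k=0: +1/(0!*2!*3!*1!*0!*1!) = 1/12
  k=1: −1/(1!*1!*2!*0!*1!*2!) = -1/4
Σ = -1/6  ⇒  CG² = 216/35*(-1/6)² = 6/35
CG = −√(6/35) = -0.414039

-0.414039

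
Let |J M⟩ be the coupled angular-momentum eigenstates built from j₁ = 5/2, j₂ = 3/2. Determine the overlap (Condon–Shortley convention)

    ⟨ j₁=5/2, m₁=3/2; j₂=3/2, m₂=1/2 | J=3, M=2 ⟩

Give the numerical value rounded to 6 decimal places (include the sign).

+0.288675

triangle: 1!*4!*2!/8! = 48/40320
(j±m)!: 4!*1!*2!*1!*5!*1! = 5760
prefactor² = (2J+1)*Δ*N² = 48
  k=0: +1/(0!*1!*1!*2!*3!*0!) = 1/12
  k=1: −1/(1!*0!*0!*1!*4!*1!) = -1/24
Σ = 1/24  ⇒  CG² = 48*1/24² = 1/12
CG = +√(1/12) = +0.288675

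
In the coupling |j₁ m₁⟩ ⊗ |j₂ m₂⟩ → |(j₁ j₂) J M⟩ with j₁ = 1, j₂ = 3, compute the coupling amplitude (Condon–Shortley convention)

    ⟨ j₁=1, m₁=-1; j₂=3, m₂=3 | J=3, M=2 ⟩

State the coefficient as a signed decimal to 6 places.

-0.500000

triangle: 1!*1!*5!/8! = 120/40320
(j±m)!: 0!*2!*6!*0!*5!*1! = 172800
prefactor² = (2J+1)*Δ*N² = 3600
  k=1: −1/(1!*0!*1!*5!*0!*0!) = -1/120
Σ = -1/120  ⇒  CG² = 3600*(-1/120)² = 1/4
CG = −√(1/4) = -0.500000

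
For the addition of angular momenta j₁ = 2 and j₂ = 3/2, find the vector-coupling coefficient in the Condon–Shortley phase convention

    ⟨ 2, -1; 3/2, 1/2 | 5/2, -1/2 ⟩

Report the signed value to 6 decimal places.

j₁+j₂−J=1  J+j₁−j₂=3  J−j₁+j₂=2  j₁+j₂+J+1=7
(j₁±m₁, j₂±m₂, J±M) = (1,3,2,1,2,3)
P² = 72/35
sum k=0..1:
  [0] +1/12 = 1/12
  [1] −1/2 = -1/2
S = -5/12
C² = P²·S² = 5/14 ; C = -0.597614

−√(5/14) ≈ -0.597614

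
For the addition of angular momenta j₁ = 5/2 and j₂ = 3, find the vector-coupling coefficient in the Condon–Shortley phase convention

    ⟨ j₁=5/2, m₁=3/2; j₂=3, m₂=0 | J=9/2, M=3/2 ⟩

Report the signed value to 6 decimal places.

+√(45/154) ≈ +0.540562

j₁+j₂−J=1  J+j₁−j₂=4  J−j₁+j₂=5  j₁+j₂+J+1=11
(j₁±m₁, j₂±m₂, J±M) = (4,1,3,3,6,3)
P² = 207360/77
sum k=0..1:
  [0] +1/72 = 1/72
  [1] −1/288 = -1/288
S = 1/96
C² = P²·S² = 45/154 ; C = +0.540562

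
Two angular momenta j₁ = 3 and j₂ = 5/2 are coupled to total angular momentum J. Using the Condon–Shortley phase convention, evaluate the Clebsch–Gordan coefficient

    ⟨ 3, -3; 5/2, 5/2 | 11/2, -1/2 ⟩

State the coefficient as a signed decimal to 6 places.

√[12·0!6!5!/12! · 0!6!5!0!5!6!] = √(1244160000/77)
  +(−1)^0/∏(0,0,6,5,0,0)! = 1/86400  (running 1/86400)
⟨..|..⟩ = √(1244160000/77)·(1/86400) = +0.046524

+0.046524  (= +√(1/462))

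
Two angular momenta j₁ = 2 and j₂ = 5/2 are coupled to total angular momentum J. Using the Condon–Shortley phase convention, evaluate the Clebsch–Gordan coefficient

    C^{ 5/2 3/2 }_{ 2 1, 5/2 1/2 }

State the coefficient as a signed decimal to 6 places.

j₁+j₂−J=2  J+j₁−j₂=2  J−j₁+j₂=3  j₁+j₂+J+1=8
(j₁±m₁, j₂±m₂, J±M) = (3,1,3,2,4,1)
P² = 216/35
sum k=0..1:
  [0] +1/12 = 1/12
  [1] −1/4 = -1/4
S = -1/6
C² = P²·S² = 6/35 ; C = -0.414039

−√(6/35) ≈ -0.414039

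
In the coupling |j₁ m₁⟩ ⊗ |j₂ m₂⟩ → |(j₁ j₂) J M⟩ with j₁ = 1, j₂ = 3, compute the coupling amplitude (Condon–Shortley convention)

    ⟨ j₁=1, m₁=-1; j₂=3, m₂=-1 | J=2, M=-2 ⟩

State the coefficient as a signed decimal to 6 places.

j₁+j₂−J=2  J+j₁−j₂=0  J−j₁+j₂=4  j₁+j₂+J+1=7
(j₁±m₁, j₂±m₂, J±M) = (0,2,2,4,0,4)
P² = 768/7
sum k=2..2:
  [2] +1/48 = 1/48
S = 1/48
C² = P²·S² = 1/21 ; C = +0.218218

+0.218218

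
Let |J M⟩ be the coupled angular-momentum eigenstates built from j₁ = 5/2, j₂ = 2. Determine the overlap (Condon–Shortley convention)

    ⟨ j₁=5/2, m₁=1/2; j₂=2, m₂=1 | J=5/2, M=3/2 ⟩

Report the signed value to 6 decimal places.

√[6·2!3!2!/8! · 3!2!3!1!4!1!] = √(216/35)
  +(−1)^1/∏(1,1,1,2,2,0)! = -1/4  (running -1/4)
  +(−1)^2/∏(2,0,0,1,3,1)! = 1/12  (running -1/6)
⟨..|..⟩ = √(216/35)·(-1/6) = -0.414039

-0.414039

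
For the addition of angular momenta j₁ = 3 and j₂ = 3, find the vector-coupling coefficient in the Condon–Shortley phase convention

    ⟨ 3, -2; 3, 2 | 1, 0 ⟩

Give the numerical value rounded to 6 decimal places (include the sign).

+0.377964  (= +√(1/7))

√[3·5!1!1!/8! · 1!5!5!1!1!1!] = √(900/7)
  +(−1)^4/∏(4,1,1,1,0,0)! = 1/24  (running 1/24)
  +(−1)^5/∏(5,0,0,0,1,1)! = -1/120  (running 1/30)
⟨..|..⟩ = √(900/7)·(1/30) = +0.377964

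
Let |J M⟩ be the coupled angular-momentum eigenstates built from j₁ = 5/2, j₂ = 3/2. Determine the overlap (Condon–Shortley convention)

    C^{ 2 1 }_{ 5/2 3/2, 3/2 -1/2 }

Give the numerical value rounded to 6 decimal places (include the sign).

j₁+j₂−J=2  J+j₁−j₂=3  J−j₁+j₂=1  j₁+j₂+J+1=7
(j₁±m₁, j₂±m₂, J±M) = (4,1,1,2,3,1)
P² = 24/7
sum k=0..1:
  [0] +1/4 = 1/4
  [1] −1/6 = -1/6
S = 1/12
C² = P²·S² = 1/42 ; C = +0.154303

+√(1/42) ≈ +0.154303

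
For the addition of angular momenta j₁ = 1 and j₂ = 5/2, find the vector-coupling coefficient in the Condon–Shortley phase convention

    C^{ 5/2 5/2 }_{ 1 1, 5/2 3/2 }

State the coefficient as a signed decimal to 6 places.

+0.534522  (= +√(2/7))

triangle: 1!·1!·4!/7! = 24/5040
(j±m)!: 2!·0!·4!·1!·5!·0! = 5760
prefactor² = (2J+1)·Δ·N² = 1152/7
  k=0: +1/(0!·1!·0!·4!·1!·0!) = 1/24
Σ = 1/24  ⇒  CG² = 1152/7·1/24² = 2/7
CG = +√(2/7) = +0.534522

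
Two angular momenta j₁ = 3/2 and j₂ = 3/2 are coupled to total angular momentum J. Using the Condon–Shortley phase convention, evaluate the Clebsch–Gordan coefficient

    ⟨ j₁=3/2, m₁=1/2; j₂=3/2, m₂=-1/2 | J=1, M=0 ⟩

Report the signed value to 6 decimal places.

j₁+j₂−J=2  J+j₁−j₂=1  J−j₁+j₂=1  j₁+j₂+J+1=5
(j₁±m₁, j₂±m₂, J±M) = (2,1,1,2,1,1)
P² = 1/5
sum k=0..1:
  [0] +1/2 = 1/2
  [1] −1/1 = -1
S = -1/2
C² = P²·S² = 1/20 ; C = -0.223607

−√(1/20) = -0.223607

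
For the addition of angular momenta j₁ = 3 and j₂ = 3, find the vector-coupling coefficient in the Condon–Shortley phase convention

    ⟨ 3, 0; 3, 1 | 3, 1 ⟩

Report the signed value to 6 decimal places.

+√(1/6) ≈ +0.408248

j₁+j₂−J=3  J+j₁−j₂=3  J−j₁+j₂=3  j₁+j₂+J+1=10
(j₁±m₁, j₂±m₂, J±M) = (3,3,4,2,4,2)
P² = 864/25
sum k=1..3:
  [1] −1/24 = -1/24
  [2] +1/8 = 1/8
  [3] −1/72 = -1/72
S = 5/72
C² = P²·S² = 1/6 ; C = +0.408248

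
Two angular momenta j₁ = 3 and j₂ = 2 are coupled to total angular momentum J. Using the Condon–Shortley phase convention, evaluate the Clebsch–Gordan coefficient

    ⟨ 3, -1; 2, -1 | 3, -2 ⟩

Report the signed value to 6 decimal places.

j₁+j₂−J=2  J+j₁−j₂=4  J−j₁+j₂=2  j₁+j₂+J+1=9
(j₁±m₁, j₂±m₂, J±M) = (2,4,1,3,1,5)
P² = 64
sum k=0..1:
  [0] +1/48 = 1/48
  [1] −1/12 = -1/12
S = -1/16
C² = P²·S² = 1/4 ; C = -0.500000

−√(1/4) = -0.500000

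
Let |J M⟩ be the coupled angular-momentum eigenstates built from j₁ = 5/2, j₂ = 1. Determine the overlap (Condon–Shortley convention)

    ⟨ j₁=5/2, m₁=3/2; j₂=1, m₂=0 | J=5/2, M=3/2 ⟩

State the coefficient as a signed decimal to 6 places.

+√(9/35) ≈ +0.507093

j₁+j₂−J=1  J+j₁−j₂=4  J−j₁+j₂=1  j₁+j₂+J+1=7
(j₁±m₁, j₂±m₂, J±M) = (4,1,1,1,4,1)
P² = 576/35
sum k=0..1:
  [0] +1/6 = 1/6
  [1] −1/24 = -1/24
S = 1/8
C² = P²·S² = 9/35 ; C = +0.507093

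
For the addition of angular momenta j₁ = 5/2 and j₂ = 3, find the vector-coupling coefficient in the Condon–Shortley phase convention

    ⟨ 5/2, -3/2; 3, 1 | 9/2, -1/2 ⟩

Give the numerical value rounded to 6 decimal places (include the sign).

j₁+j₂−J=1  J+j₁−j₂=4  J−j₁+j₂=5  j₁+j₂+J+1=11
(j₁±m₁, j₂±m₂, J±M) = (1,4,4,2,4,5)
P² = 184320/77
sum k=0..1:
  [0] +1/576 = 1/576
  [1] −1/72 = -1/72
S = -7/576
C² = P²·S² = 35/99 ; C = -0.594588

-0.594588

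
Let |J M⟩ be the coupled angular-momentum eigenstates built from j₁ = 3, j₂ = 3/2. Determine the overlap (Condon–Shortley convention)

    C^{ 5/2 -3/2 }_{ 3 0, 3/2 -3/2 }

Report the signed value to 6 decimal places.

√[6·2!4!1!/8! · 3!3!0!3!1!4!] = √(1296/35)
  +(−1)^0/∏(0,2,3,0,1,1)! = 1/12  (running 1/12)
⟨..|..⟩ = √(1296/35)·(1/12) = +0.507093

+0.507093  (= +√(9/35))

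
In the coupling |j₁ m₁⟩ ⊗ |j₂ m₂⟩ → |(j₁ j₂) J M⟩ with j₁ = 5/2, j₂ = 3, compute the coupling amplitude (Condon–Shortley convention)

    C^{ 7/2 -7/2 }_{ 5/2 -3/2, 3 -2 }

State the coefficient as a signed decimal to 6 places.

√[8·2!3!4!/10! · 1!4!1!5!0!7!] = √(9216)
  +(−1)^1/∏(1,1,3,0,0,4)! = -1/144  (running -1/144)
⟨..|..⟩ = √(9216)·(-1/144) = -0.666667

-0.666667  (= −√(4/9))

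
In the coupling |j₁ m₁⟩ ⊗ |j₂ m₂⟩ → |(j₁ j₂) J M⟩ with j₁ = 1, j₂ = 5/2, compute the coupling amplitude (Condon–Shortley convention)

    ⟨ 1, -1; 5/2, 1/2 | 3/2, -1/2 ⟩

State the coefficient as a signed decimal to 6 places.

√[4·2!0!3!/6! · 0!2!3!2!1!2!] = √(16/5)
  +(−1)^2/∏(2,0,0,1,0,2)! = 1/4  (running 1/4)
⟨..|..⟩ = √(16/5)·(1/4) = +0.447214

+√(1/5) = +0.447214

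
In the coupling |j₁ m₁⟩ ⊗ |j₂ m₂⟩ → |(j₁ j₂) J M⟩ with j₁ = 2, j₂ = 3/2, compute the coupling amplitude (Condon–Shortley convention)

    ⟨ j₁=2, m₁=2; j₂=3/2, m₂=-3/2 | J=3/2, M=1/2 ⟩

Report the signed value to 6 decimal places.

+0.632456  (= +√(2/5))

√[4·2!2!1!/6! · 4!0!0!3!2!1!] = √(32/5)
  +(−1)^0/∏(0,2,0,0,2,1)! = 1/4  (running 1/4)
⟨..|..⟩ = √(32/5)·(1/4) = +0.632456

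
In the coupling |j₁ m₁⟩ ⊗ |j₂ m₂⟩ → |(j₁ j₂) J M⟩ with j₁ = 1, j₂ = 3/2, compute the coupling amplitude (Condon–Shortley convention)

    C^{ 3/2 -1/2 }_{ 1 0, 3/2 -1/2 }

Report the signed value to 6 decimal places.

√[4·1!1!2!/5! · 1!1!1!2!1!2!] = √(4/15)
  +(−1)^0/∏(0,1,1,1,0,1)! = 1  (running 1)
  +(−1)^1/∏(1,0,0,0,1,2)! = -1/2  (running 1/2)
⟨..|..⟩ = √(4/15)·(1/2) = +0.258199

+√(1/15) ≈ +0.258199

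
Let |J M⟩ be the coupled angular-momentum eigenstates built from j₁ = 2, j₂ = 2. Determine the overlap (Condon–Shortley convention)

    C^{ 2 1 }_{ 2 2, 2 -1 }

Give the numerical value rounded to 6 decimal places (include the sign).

j₁+j₂−J=2  J+j₁−j₂=2  J−j₁+j₂=2  j₁+j₂+J+1=7
(j₁±m₁, j₂±m₂, J±M) = (4,0,1,3,3,1)
P² = 48/7
sum k=0..0:
  [0] +1/4 = 1/4
S = 1/4
C² = P²·S² = 3/7 ; C = +0.654654

+0.654654  (= +√(3/7))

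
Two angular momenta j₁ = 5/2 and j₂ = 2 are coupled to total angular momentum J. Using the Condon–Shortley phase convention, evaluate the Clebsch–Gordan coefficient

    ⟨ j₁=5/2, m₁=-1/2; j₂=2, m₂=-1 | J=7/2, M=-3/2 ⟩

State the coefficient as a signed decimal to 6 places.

+√(2/21) ≈ +0.308607

j₁+j₂−J=1  J+j₁−j₂=4  J−j₁+j₂=3  j₁+j₂+J+1=9
(j₁±m₁, j₂±m₂, J±M) = (2,3,1,3,2,5)
P² = 384/7
sum k=0..1:
  [0] +1/12 = 1/12
  [1] −1/24 = -1/24
S = 1/24
C² = P²·S² = 2/21 ; C = +0.308607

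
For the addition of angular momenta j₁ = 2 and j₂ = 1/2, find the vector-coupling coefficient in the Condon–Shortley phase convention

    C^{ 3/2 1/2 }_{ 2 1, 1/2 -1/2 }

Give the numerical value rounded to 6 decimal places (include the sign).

+0.774597  (= +√(3/5))

j₁+j₂−J=1  J+j₁−j₂=3  J−j₁+j₂=0  j₁+j₂+J+1=5
(j₁±m₁, j₂±m₂, J±M) = (3,1,0,1,2,1)
P² = 12/5
sum k=0..0:
  [0] +1/2 = 1/2
S = 1/2
C² = P²·S² = 3/5 ; C = +0.774597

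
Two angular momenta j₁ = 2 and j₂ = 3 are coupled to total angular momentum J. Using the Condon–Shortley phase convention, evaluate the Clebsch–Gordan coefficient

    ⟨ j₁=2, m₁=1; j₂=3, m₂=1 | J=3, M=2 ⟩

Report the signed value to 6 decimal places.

j₁+j₂−J=2  J+j₁−j₂=2  J−j₁+j₂=4  j₁+j₂+J+1=9
(j₁±m₁, j₂±m₂, J±M) = (3,1,4,2,5,1)
P² = 64
sum k=0..1:
  [0] +1/48 = 1/48
  [1] −1/12 = -1/12
S = -1/16
C² = P²·S² = 1/4 ; C = -0.500000

−√(1/4) ≈ -0.500000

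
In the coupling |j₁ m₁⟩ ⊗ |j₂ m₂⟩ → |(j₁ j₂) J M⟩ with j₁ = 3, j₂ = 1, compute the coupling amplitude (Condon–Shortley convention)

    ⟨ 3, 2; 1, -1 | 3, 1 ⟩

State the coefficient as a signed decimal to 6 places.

j₁+j₂−J=1  J+j₁−j₂=5  J−j₁+j₂=1  j₁+j₂+J+1=8
(j₁±m₁, j₂±m₂, J±M) = (5,1,0,2,4,2)
P² = 240
sum k=0..0:
  [0] +1/24 = 1/24
S = 1/24
C² = P²·S² = 5/12 ; C = +0.645497

+0.645497  (= +√(5/12))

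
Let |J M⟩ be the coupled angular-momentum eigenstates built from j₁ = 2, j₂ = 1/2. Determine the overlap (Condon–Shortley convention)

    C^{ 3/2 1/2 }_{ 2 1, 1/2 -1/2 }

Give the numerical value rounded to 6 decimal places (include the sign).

√[4·1!3!0!/5! · 3!1!0!1!2!1!] = √(12/5)
  +(−1)^0/∏(0,1,1,0,2,0)! = 1/2  (running 1/2)
⟨..|..⟩ = √(12/5)·(1/2) = +0.774597

+√(3/5) ≈ +0.774597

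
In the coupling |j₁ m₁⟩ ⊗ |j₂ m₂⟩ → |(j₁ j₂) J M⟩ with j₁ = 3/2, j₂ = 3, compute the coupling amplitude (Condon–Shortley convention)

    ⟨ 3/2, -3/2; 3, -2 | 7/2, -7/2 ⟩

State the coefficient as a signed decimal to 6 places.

−√(1/3) = -0.577350

j₁+j₂−J=1  J+j₁−j₂=2  J−j₁+j₂=5  j₁+j₂+J+1=9
(j₁±m₁, j₂±m₂, J±M) = (0,3,1,5,0,7)
P² = 19200
sum k=1..1:
  [1] −1/240 = -1/240
S = -1/240
C² = P²·S² = 1/3 ; C = -0.577350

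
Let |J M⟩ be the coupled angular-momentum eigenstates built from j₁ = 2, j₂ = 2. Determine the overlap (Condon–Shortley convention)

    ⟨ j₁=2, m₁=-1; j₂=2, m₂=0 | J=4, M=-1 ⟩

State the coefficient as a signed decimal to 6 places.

+0.654654  (= +√(3/7))

√[9·0!4!4!/9! · 1!3!2!2!3!5!] = √(1728/7)
  +(−1)^0/∏(0,0,3,2,1,2)! = 1/24  (running 1/24)
⟨..|..⟩ = √(1728/7)·(1/24) = +0.654654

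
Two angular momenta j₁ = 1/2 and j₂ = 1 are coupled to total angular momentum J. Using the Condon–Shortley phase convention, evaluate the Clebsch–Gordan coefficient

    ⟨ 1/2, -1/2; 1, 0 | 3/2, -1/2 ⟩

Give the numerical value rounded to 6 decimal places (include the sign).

+0.816497  (= +√(2/3))

j₁+j₂−J=0  J+j₁−j₂=1  J−j₁+j₂=2  j₁+j₂+J+1=4
(j₁±m₁, j₂±m₂, J±M) = (0,1,1,1,1,2)
P² = 2/3
sum k=0..0:
  [0] +1/1 = 1
S = 1
C² = P²·S² = 2/3 ; C = +0.816497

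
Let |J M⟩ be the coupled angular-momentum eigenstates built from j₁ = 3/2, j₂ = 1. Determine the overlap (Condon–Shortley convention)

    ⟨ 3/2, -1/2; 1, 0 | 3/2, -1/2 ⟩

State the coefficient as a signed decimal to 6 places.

√[4·1!2!1!/5! · 1!2!1!1!1!2!] = √(4/15)
  +(−1)^0/∏(0,1,2,1,0,0)! = 1/2  (running 1/2)
  +(−1)^1/∏(1,0,1,0,1,1)! = -1  (running -1/2)
⟨..|..⟩ = √(4/15)·(-1/2) = -0.258199

−√(1/15) ≈ -0.258199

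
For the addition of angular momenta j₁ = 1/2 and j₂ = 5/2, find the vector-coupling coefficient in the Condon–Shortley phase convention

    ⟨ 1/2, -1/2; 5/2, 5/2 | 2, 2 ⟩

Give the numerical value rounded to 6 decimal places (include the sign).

triangle: 1!×0!×4!/6! = 24/720
(j±m)!: 0!×1!×5!×0!×4!×0! = 2880
prefactor² = (2J+1)×Δ×N² = 480
  k=1: −1/(1!×0!×0!×4!×0!×0!) = -1/24
Σ = -1/24  ⇒  CG² = 480×(-1/24)² = 5/6
CG = −√(5/6) = -0.912871

-0.912871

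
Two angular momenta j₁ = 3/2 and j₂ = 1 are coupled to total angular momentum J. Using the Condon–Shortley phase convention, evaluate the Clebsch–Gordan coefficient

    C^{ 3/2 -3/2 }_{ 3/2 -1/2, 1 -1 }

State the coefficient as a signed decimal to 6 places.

√[4·1!2!1!/5! · 1!2!0!2!0!3!] = √(8/5)
  +(−1)^0/∏(0,1,2,0,0,1)! = 1/2  (running 1/2)
⟨..|..⟩ = √(8/5)·(1/2) = +0.632456

+√(2/5) ≈ +0.632456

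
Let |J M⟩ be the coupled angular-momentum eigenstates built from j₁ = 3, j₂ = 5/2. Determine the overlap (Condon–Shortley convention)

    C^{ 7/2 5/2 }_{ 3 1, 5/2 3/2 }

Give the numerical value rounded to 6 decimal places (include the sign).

triangle: 2!*4!*3!/10! = 288/3628800
(j±m)!: 4!*2!*4!*1!*6!*1! = 829440
prefactor² = (2J+1)*Δ*N² = 18432/35
  k=1: −1/(1!*1!*1!*3!*3!*0!) = -1/36
  k=2: +1/(2!*0!*0!*2!*4!*1!) = 1/96
Σ = -5/288  ⇒  CG² = 18432/35*(-5/288)² = 10/63
CG = −√(10/63) = -0.398410

-0.398410  (= −√(10/63))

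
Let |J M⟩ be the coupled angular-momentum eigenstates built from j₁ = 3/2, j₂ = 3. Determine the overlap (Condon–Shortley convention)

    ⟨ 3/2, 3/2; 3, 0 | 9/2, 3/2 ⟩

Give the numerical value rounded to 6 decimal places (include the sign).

+0.487950

j₁+j₂−J=0  J+j₁−j₂=3  J−j₁+j₂=6  j₁+j₂+J+1=10
(j₁±m₁, j₂±m₂, J±M) = (3,0,3,3,6,3)
P² = 77760/7
sum k=0..0:
  [0] +1/216 = 1/216
S = 1/216
C² = P²·S² = 5/21 ; C = +0.487950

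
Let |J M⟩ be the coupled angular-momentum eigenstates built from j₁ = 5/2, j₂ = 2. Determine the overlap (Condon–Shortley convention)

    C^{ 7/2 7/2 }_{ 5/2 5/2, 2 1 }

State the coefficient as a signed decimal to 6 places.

√[8·1!4!3!/9! · 5!0!3!1!7!0!] = √(11520)
  +(−1)^0/∏(0,1,0,3,4,0)! = 1/144  (running 1/144)
⟨..|..⟩ = √(11520)·(1/144) = +0.745356

+0.745356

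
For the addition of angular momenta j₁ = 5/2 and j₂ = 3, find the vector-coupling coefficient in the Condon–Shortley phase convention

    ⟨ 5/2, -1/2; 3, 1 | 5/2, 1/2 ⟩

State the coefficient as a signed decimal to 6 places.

j₁+j₂−J=3  J+j₁−j₂=2  J−j₁+j₂=3  j₁+j₂+J+1=9
(j₁±m₁, j₂±m₂, J±M) = (2,3,4,2,3,2)
P² = 288/35
sum k=1..3:
  [1] −1/24 = -1/24
  [2] +1/4 = 1/4
  [3] −1/24 = -1/24
S = 1/6
C² = P²·S² = 8/35 ; C = +0.478091

+0.478091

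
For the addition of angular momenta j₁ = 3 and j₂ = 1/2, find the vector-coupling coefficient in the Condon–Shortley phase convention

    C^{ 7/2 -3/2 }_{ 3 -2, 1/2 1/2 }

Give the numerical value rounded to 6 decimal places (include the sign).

√[8·0!6!1!/8! · 1!5!1!0!2!5!] = √(28800/7)
  +(−1)^0/∏(0,0,5,1,1,0)! = 1/120  (running 1/120)
⟨..|..⟩ = √(28800/7)·(1/120) = +0.534522

+0.534522  (= +√(2/7))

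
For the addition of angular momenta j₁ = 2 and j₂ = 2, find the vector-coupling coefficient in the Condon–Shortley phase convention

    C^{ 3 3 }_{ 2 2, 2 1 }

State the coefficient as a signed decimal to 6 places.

+0.707107  (= +√(1/2))

j₁+j₂−J=1  J+j₁−j₂=3  J−j₁+j₂=3  j₁+j₂+J+1=8
(j₁±m₁, j₂±m₂, J±M) = (4,0,3,1,6,0)
P² = 648
sum k=0..0:
  [0] +1/36 = 1/36
S = 1/36
C² = P²·S² = 1/2 ; C = +0.707107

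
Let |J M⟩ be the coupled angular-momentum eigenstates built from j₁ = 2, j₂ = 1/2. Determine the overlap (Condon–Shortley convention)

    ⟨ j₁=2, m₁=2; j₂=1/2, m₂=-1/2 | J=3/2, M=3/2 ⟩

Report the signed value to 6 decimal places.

√[4·1!3!0!/5! · 4!0!0!1!3!0!] = √(144/5)
  +(−1)^0/∏(0,1,0,0,3,0)! = 1/6  (running 1/6)
⟨..|..⟩ = √(144/5)·(1/6) = +0.894427

+0.894427  (= +√(4/5))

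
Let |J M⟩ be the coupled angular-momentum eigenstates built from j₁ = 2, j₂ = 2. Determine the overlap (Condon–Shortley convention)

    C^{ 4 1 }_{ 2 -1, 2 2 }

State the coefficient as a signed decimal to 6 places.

+√(1/14) ≈ +0.267261

triangle: 0!×4!×4!/9! = 576/362880
(j±m)!: 1!×3!×4!×0!×5!×3! = 103680
prefactor² = (2J+1)×Δ×N² = 10368/7
  k=0: +1/(0!×0!×3!×4!×1!×0!) = 1/144
Σ = 1/144  ⇒  CG² = 10368/7×1/144² = 1/14
CG = +√(1/14) = +0.267261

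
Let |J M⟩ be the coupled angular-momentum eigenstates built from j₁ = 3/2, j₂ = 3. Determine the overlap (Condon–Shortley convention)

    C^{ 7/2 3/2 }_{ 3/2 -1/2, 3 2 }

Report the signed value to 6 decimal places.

triangle: 1!×2!×5!/9! = 240/362880
(j±m)!: 1!×2!×5!×1!×5!×2! = 57600
prefactor² = (2J+1)×Δ×N² = 6400/21
  k=0: +1/(0!×1!×2!×5!×0!×0!) = 1/240
  k=1: −1/(1!×0!×1!×4!×1!×1!) = -1/24
Σ = -3/80  ⇒  CG² = 6400/21×(-3/80)² = 3/7
CG = −√(3/7) = -0.654654

−√(3/7) = -0.654654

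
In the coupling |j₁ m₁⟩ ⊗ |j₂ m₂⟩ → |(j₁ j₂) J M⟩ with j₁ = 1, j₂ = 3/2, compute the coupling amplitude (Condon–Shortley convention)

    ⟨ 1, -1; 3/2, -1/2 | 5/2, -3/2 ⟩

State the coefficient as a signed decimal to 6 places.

√[6·0!2!3!/6! · 0!2!1!2!1!4!] = √(48/5)
  +(−1)^0/∏(0,0,2,1,0,2)! = 1/4  (running 1/4)
⟨..|..⟩ = √(48/5)·(1/4) = +0.774597

+0.774597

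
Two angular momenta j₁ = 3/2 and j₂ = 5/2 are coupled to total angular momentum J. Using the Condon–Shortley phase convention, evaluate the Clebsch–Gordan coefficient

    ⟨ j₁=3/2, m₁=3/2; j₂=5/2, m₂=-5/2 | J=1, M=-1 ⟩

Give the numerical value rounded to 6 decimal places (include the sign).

+0.707107

√[3·3!0!2!/6! · 3!0!0!5!0!2!] = √(72)
  +(−1)^0/∏(0,3,0,0,0,2)! = 1/12  (running 1/12)
⟨..|..⟩ = √(72)·(1/12) = +0.707107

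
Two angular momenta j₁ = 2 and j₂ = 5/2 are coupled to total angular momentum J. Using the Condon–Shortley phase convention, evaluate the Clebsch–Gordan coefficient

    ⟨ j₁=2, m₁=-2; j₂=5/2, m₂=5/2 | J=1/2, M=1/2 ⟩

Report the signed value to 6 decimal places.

+0.577350  (= +√(1/3))

√[2·4!0!1!/6! · 0!4!5!0!1!0!] = √(192)
  +(−1)^4/∏(4,0,0,1,0,0)! = 1/24  (running 1/24)
⟨..|..⟩ = √(192)·(1/24) = +0.577350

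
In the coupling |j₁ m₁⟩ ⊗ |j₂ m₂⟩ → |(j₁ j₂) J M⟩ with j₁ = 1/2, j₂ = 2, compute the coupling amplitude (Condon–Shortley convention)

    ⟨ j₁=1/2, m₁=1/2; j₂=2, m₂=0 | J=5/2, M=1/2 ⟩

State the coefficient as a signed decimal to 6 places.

+√(3/5) = +0.774597

√[6·0!1!4!/6! · 1!0!2!2!3!2!] = √(48/5)
  +(−1)^0/∏(0,0,0,2,1,2)! = 1/4  (running 1/4)
⟨..|..⟩ = √(48/5)·(1/4) = +0.774597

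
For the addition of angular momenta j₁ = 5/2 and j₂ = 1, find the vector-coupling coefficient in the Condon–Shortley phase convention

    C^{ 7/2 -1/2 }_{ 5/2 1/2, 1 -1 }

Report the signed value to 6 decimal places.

+√(2/7) ≈ +0.534522

j₁+j₂−J=0  J+j₁−j₂=5  J−j₁+j₂=2  j₁+j₂+J+1=8
(j₁±m₁, j₂±m₂, J±M) = (3,2,0,2,3,4)
P² = 1152/7
sum k=0..0:
  [0] +1/24 = 1/24
S = 1/24
C² = P²·S² = 2/7 ; C = +0.534522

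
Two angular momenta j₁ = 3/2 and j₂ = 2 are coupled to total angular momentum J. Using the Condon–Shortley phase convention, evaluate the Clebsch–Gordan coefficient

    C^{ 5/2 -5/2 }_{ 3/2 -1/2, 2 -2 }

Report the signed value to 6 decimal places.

triangle: 1!·2!·3!/7! = 12/5040
(j±m)!: 1!·2!·0!·4!·0!·5! = 5760
prefactor² = (2J+1)·Δ·N² = 576/7
  k=0: +1/(0!·1!·2!·0!·0!·3!) = 1/12
Σ = 1/12  ⇒  CG² = 576/7·1/12² = 4/7
CG = +√(4/7) = +0.755929

+0.755929  (= +√(4/7))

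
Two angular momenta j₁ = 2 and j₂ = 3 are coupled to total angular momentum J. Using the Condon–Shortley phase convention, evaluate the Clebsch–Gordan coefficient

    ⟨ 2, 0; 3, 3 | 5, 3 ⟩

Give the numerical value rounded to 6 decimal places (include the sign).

√[11·0!4!6!/11! · 2!2!6!0!8!2!] = √(1105920)
  +(−1)^0/∏(0,0,2,6,2,0)! = 1/2880  (running 1/2880)
⟨..|..⟩ = √(1105920)·(1/2880) = +0.365148

+√(2/15) = +0.365148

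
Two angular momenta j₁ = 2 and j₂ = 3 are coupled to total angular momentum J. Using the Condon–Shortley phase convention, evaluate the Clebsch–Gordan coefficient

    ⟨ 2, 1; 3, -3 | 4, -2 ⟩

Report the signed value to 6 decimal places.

+0.439155

triangle: 1!·3!·5!/10! = 720/3628800
(j±m)!: 3!·1!·0!·6!·2!·6! = 6220800
prefactor² = (2J+1)·Δ·N² = 77760/7
  k=0: +1/(0!·1!·1!·0!·2!·5!) = 1/240
Σ = 1/240  ⇒  CG² = 77760/7·1/240² = 27/140
CG = +√(27/140) = +0.439155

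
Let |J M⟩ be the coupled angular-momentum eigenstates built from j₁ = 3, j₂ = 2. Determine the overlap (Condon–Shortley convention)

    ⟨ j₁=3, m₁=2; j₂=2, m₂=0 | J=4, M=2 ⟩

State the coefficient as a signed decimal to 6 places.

j₁+j₂−J=1  J+j₁−j₂=5  J−j₁+j₂=3  j₁+j₂+J+1=10
(j₁±m₁, j₂±m₂, J±M) = (5,1,2,2,6,2)
P² = 8640/7
sum k=0..1:
  [0] +1/48 = 1/48
  [1] −1/240 = -1/240
S = 1/60
C² = P²·S² = 12/35 ; C = +0.585540

+0.585540  (= +√(12/35))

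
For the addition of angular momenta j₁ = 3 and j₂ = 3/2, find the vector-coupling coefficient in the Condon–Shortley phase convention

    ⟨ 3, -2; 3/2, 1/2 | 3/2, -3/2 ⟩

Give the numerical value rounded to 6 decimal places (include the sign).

+0.534522  (= +√(2/7))

j₁+j₂−J=3  J+j₁−j₂=3  J−j₁+j₂=0  j₁+j₂+J+1=7
(j₁±m₁, j₂±m₂, J±M) = (1,5,2,1,0,3)
P² = 288/7
sum k=2..2:
  [2] +1/12 = 1/12
S = 1/12
C² = P²·S² = 2/7 ; C = +0.534522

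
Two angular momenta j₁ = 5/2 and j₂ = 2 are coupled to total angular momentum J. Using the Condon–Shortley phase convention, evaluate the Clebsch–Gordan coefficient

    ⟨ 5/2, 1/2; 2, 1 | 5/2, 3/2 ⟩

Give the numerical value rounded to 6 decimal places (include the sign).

j₁+j₂−J=2  J+j₁−j₂=3  J−j₁+j₂=2  j₁+j₂+J+1=8
(j₁±m₁, j₂±m₂, J±M) = (3,2,3,1,4,1)
P² = 216/35
sum k=1..2:
  [1] −1/4 = -1/4
  [2] +1/12 = 1/12
S = -1/6
C² = P²·S² = 6/35 ; C = -0.414039

-0.414039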